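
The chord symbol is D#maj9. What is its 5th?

A♯

D#maj9 is built on D♯; its 5th is a perfect 5th above the root.
A fifth above D uses the letter A, and the perfect 5th above D♯ is A♯.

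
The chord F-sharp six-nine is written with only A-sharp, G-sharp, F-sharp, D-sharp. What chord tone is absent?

C-sharp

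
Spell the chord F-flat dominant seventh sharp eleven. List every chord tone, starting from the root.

F-flat A-flat C-flat E-double-flat B-flat

F-flat dominant seventh sharp eleven is a dominant seventh sharp eleven built on F-flat.
- root: F-flat
- major 3rd: A-flat
- perfect 5th: C-flat
- minor 7th: E-double-flat
- augmented 11th: B-flat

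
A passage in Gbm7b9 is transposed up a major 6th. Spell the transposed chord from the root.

Eb  Gb  Bb  Db  Fb

A major 6th up from Gb is Eb, so the new chord is Eb minor seventh flat nine.
Root: Eb
Minor 3rd (3rd): Gb
Perfect 5th (5th): Bb
Minor 7th (7th): Db
Minor 9th (9th): Fb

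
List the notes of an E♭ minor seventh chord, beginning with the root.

Eb Gb Bb Db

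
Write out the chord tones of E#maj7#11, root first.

E#  G##  B#  D##  A##

Root E#, quality major seventh sharp eleven:
E# — root
G## — major 3rd
B# — perfect 5th
D## — major 7th
A## — augmented 11th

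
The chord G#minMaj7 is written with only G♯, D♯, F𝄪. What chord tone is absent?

B

The full G#minMaj7 chord is G♯, B, D♯, F𝄪.
Comparing with the voicing, the minor 3rd (3rd) — B — is absent.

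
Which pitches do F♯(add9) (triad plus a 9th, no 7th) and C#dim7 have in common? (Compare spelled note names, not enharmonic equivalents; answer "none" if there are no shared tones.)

C#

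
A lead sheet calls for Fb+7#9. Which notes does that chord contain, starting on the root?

Fb+7#9: dominant seventh sharp nine sharp five on Fb.
- root: Fb
- major 3rd: Ab
- augmented 5th: C
- minor 7th: Ebb
- augmented 9th: G

Fb – Ab – C – Ebb – G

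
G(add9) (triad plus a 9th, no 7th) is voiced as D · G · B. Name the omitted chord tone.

The full G(add9) chord is G, B, D, A.
Comparing with the voicing, the major 9th (9th) — A — is absent.

A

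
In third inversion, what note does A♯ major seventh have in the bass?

A♯ major seventh = A#–C##–E#–G##. Third inversion → seventh in the bass = G##.

G##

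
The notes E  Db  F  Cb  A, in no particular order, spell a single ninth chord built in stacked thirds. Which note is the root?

Db

Stacking in thirds gives Db – F – A – Cb – E, so Db is the root — Db dominant seventh sharp nine sharp five.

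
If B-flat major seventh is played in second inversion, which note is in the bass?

F

B-flat major seventh in root position is Bb–D–F–A.
Second inversion places the fifth in the bass, which is F.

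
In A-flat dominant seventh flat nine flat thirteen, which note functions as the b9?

B-double-flat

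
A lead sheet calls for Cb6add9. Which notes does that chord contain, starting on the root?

Cb6add9: six-nine on Cb.
root → Cb
3rd (major 3rd) → Eb
5th (perfect 5th) → Gb
6th (major 6th) → Ab
9th (major 9th) → Db

Cb – Eb – Gb – Ab – Db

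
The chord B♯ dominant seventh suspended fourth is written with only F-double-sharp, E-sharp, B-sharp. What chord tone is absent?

A-sharp

The full B♯ dominant seventh suspended fourth chord is B-sharp, E-sharp, F-double-sharp, A-sharp.
Comparing with the voicing, the minor 7th (7th) — A-sharp — is absent.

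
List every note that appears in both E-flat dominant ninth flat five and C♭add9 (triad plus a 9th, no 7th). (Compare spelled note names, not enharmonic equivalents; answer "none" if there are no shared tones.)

Eb  Db

E-flat dominant ninth flat five: Eb G Bbb Db F
C♭add9: Cb Eb Gb Db
Common to both → Eb, Db.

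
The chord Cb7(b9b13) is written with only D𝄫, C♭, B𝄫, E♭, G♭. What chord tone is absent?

The full Cb7(b9b13) chord is C♭, E♭, G♭, B𝄫, D𝄫, A𝄫.
Comparing with the voicing, the minor 13th (13th) — A𝄫 — is absent.

A𝄫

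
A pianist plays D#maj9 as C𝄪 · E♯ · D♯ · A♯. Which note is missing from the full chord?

F𝄪

D#maj9 = D♯, F𝄪, A♯, C𝄪, E♯. The voicing lacks the 3rd (major 3rd), F𝄪.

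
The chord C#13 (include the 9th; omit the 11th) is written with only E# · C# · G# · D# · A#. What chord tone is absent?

B

C#13 = C#, E#, G#, B, D#, A#. The voicing lacks the 7th (minor 7th), B.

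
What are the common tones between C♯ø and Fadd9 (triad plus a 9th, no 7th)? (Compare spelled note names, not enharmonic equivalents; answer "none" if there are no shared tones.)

G

C♯ø: C# E G B
Fadd9: F A C G
Common to both → G.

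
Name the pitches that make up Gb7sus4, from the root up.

Gb  Cb  Db  Fb

Root Gb, quality dominant seventh suspended fourth:
Root: Gb
Perfect 4th (4th): Cb
Perfect 5th (5th): Db
Minor 7th (7th): Fb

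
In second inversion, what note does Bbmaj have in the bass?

Bbmaj in root position is Bb–D–F.
Second inversion places the fifth in the bass, which is F.

F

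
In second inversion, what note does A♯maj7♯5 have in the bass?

E𝄪

A♯maj7♯5 = A♯–C𝄪–E𝄪–G𝄪. Second inversion → fifth in the bass = E𝄪.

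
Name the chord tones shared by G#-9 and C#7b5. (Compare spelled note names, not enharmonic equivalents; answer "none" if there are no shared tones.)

G#-9: G♯ B D♯ F♯ A♯
C#7b5: C♯ E♯ G B
Common to both → B.

B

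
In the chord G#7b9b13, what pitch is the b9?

A

Root of G#7b9b13 = G#. The 9th is a minor 9th: G# up a minor 9th → A.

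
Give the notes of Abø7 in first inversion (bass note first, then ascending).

Cb, Ebb, Gb, Ab

Abø7 = Ab–Cb–Ebb–Gb; first inversion → third (Cb) lowest.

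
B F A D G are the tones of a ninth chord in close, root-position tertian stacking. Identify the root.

G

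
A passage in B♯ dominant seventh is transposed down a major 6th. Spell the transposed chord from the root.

D-sharp F-double-sharp A-sharp C-sharp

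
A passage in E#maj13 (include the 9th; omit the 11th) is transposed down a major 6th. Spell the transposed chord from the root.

E# down a major 6th → G#. New chord: G# major thirteenth.
G# — root
B# — major 3rd
D# — perfect 5th
F## — major 7th
A# — major 9th
E# — major 13th

G#, B#, D#, F##, A#, E#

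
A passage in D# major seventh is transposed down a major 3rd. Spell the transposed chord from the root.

B – D-sharp – F-sharp – A-sharp

D-sharp down a major 3rd → B. New chord: B major seventh.
Root: B
Major 3rd (3rd): D-sharp
Perfect 5th (5th): F-sharp
Major 7th (7th): A-sharp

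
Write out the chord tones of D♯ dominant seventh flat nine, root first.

D-sharp F-double-sharp A-sharp C-sharp E

D♯ dominant seventh flat nine is a dominant seventh flat nine built on D-sharp.
D-sharp — root
F-double-sharp — major 3rd
A-sharp — perfect 5th
C-sharp — minor 7th
E — minor 9th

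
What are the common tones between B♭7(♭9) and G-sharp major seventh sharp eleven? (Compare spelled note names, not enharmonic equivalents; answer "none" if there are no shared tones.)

none

B♭7(♭9): Bb D F Ab Cb
G-sharp major seventh sharp eleven: G# B# D# F## C##
Common to both → none.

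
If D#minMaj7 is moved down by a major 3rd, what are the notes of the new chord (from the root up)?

A major 3rd down from D# is B, so the new chord is B minor-major seventh.
- root: B
- minor 3rd: D
- perfect 5th: F#
- major 7th: A#

B – D – F# – A#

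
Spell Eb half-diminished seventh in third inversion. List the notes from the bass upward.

In root position, Eb half-diminished seventh is E-flat–G-flat–B-double-flat–D-flat.
Third inversion puts the seventh (D-flat) in the bass.

D-flat, E-flat, G-flat, B-double-flat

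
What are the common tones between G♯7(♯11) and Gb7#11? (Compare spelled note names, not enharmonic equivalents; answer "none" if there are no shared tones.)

G♯7(♯11): G# B# D# F# C##
Gb7#11: Gb Bb Db Fb C
Common to both → none.

none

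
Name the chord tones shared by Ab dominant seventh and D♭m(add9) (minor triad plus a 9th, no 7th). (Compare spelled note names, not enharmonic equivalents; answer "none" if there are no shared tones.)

A♭  E♭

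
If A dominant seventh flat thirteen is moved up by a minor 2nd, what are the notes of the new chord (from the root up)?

A minor 2nd up from A is Bb, so the new chord is Bb dominant seventh flat thirteen.
- root: Bb
- major 3rd: D
- perfect 5th: F
- minor 7th: Ab
- minor 13th: Gb

Bb, D, F, Ab, Gb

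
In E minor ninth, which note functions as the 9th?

Root of E minor ninth = E. The 9th is a major 9th: E up a major 9th → F-sharp.

F-sharp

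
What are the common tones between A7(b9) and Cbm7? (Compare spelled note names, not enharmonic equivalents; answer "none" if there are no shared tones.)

none

A7(b9): A C# E G Bb
Cbm7: Cb Ebb Gb Bbb
Common to both → none.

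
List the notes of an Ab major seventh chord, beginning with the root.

Ab major seventh is a major seventh built on A-flat.
Root: A-flat
Major 3rd (3rd): C
Perfect 5th (5th): E-flat
Major 7th (7th): G

A-flat, C, E-flat, G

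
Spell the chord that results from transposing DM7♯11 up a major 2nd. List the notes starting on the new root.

Transposed root: D → E (major 2nd up). So we spell E major seventh sharp eleven:
- root: E
- major 3rd: G#
- perfect 5th: B
- major 7th: D#
- augmented 11th: A#

E G# B D# A#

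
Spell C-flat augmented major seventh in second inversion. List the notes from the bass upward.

G, B-flat, C-flat, E-flat

In root position, C-flat augmented major seventh is C-flat–E-flat–G–B-flat.
Second inversion puts the fifth (G) in the bass.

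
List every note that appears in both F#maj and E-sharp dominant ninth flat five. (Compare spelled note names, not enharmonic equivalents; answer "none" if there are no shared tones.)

F#maj = F#, A#, C#.
E-sharp dominant ninth flat five = E#, G##, B, D#, F##.
Shared: none.

none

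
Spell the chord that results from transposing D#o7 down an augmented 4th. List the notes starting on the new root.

A – C – Eb – Gb

Transposed root: D# → A (augmented 4th down). So we spell A diminished seventh:
root → A
3rd (minor 3rd) → C
5th (diminished 5th) → Eb
7th (diminished 7th) → Gb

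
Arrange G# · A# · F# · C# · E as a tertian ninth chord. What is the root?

F#

Arranged so that each adjacent pair is a third by letter name: F# – A# – C# – E – G#.
The bottom of that stack, F#, is the root (this is F# dominant ninth).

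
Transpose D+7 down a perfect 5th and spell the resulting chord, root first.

D down a perfect 5th → G. New chord: G augmented seventh.
Root: G
Major 3rd (3rd): B
Augmented 5th (5th): D♯
Minor 7th (7th): F

G  B  D♯  F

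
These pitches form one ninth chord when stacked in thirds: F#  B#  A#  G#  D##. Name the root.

Arranged so that each adjacent pair is a third by letter name: G# – B# – D## – F# – A#.
The bottom of that stack, G#, is the root (this is G# dominant ninth sharp five).

G#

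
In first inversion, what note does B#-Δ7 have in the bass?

D#

B#-Δ7 = B#–D#–F##–A##. First inversion → third in the bass = D#.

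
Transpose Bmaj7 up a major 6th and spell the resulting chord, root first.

G# B# D# F##

Transposed root: B → G# (major 6th up). So we spell G# major seventh:
root → G#
3rd (major 3rd) → B#
5th (perfect 5th) → D#
7th (major 7th) → F##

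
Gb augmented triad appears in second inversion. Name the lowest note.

Gb augmented triad in root position is G-flat–B-flat–D.
Second inversion places the fifth in the bass, which is D.

D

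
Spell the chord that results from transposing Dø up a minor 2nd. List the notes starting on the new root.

A minor 2nd up from D is Eb, so the new chord is Eb half-diminished seventh.
Eb — root
Gb — minor 3rd
Bbb — diminished 5th
Db — minor 7th

Eb  Gb  Bbb  Db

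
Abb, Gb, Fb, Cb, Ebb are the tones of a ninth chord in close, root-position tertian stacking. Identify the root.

Fb

Stacking in thirds gives Fb – Abb – Cb – Ebb – Gb, so Fb is the root — Fb minor ninth.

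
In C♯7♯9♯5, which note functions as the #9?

C♯7♯9♯5 is built on C#; its 9th is an augmented 9th above the root.
A second above C uses the letter D, and the augmented 9th above C# is D##.

D##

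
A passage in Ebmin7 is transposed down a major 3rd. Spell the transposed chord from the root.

C♭, E𝄫, G♭, B𝄫

E♭ down a major 3rd → C♭. New chord: C♭ minor seventh.
Root: C♭
Minor 3rd (3rd): E𝄫
Perfect 5th (5th): G♭
Minor 7th (7th): B𝄫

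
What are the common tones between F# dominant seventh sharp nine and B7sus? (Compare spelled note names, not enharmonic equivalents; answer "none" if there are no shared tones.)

F#, E

F# dominant seventh sharp nine = F#, A#, C#, E, G##.
B7sus = B, E, F#, A.
Shared: F#, E.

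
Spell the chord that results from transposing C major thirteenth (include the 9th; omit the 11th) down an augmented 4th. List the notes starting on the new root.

C down an augmented 4th → G-flat. New chord: G-flat major thirteenth.
- root: G-flat
- major 3rd: B-flat
- perfect 5th: D-flat
- major 7th: F
- major 9th: A-flat
- major 13th: E-flat

G-flat, B-flat, D-flat, F, A-flat, E-flat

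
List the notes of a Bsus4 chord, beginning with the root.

Bsus4: suspended fourth on B.
B — root
E — perfect 4th
F# — perfect 5th

B, E, F#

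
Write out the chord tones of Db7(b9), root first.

Root Db, quality dominant seventh flat nine:
Root: Db
Major 3rd (3rd): F
Perfect 5th (5th): Ab
Minor 7th (7th): Cb
Minor 9th (9th): Ebb

Db, F, Ab, Cb, Ebb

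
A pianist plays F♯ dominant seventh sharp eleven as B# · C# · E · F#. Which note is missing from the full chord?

A#

The full F♯ dominant seventh sharp eleven chord is F#, A#, C#, E, B#.
Comparing with the voicing, the major 3rd (3rd) — A# — is absent.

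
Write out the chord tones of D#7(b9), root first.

D# – F## – A# – C# – E

D#7(b9): dominant seventh flat nine on D#.
- root: D#
- major 3rd: F##
- perfect 5th: A#
- minor 7th: C#
- minor 9th: E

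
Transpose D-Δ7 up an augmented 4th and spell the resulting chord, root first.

An augmented 4th up from D is G#, so the new chord is G# minor-major seventh.
Root: G#
Minor 3rd (3rd): B
Perfect 5th (5th): D#
Major 7th (7th): F##

G#, B, D#, F##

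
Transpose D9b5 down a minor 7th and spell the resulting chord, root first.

E, G#, Bb, D, F#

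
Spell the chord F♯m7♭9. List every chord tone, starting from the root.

F#, A, C#, E, G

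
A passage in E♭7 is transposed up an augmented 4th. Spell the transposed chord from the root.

A C♯ E G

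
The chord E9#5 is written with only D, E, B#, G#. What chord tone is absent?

E9#5 = E, G#, B#, D, F#. The voicing lacks the 9th (major 9th), F#.

F#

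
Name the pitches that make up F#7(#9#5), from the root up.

F♯ – A♯ – C𝄪 – E – G𝄪

F#7(#9#5) is a dominant seventh sharp nine sharp five built on F♯.
root → F♯
3rd (major 3rd) → A♯
5th (augmented 5th) → C𝄪
7th (minor 7th) → E
9th (augmented 9th) → G𝄪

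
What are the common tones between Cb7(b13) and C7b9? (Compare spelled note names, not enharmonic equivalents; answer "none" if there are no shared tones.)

Cb7(b13): Cb Eb Gb Bbb Abb
C7b9: C E G Bb Db
Common to both → none.

none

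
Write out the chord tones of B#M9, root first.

B♯ D𝄪 F𝄪 A𝄪 C𝄪

Root B♯, quality major ninth:
B♯ — root
D𝄪 — major 3rd
F𝄪 — perfect 5th
A𝄪 — major 7th
C𝄪 — major 9th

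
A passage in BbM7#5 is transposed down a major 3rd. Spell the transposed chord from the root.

Bb down a major 3rd → Gb. New chord: Gb augmented major seventh.
- root: Gb
- major 3rd: Bb
- augmented 5th: D
- major 7th: F

Gb  Bb  D  F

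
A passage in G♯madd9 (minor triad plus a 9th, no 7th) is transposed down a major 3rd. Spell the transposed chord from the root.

Transposed root: G♯ → E (major 3rd down). So we spell E minor added-ninth:
E — root
G — minor 3rd
B — perfect 5th
F♯ — major 9th

E  G  B  F♯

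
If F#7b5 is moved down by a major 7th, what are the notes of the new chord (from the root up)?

G, B, Db, F

F# down a major 7th → G. New chord: G dominant seventh flat five.
G — root
B — major 3rd
Db — diminished 5th
F — minor 7th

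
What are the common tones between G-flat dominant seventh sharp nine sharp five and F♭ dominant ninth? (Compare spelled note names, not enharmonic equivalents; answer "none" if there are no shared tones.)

Gb Fb

G-flat dominant seventh sharp nine sharp five = Gb, Bb, D, Fb, A.
F♭ dominant ninth = Fb, Ab, Cb, Ebb, Gb.
Shared: Gb, Fb.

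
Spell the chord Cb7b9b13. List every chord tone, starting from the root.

Root Cb, quality dominant seventh flat nine flat thirteen:
root → Cb
3rd (major 3rd) → Eb
5th (perfect 5th) → Gb
7th (minor 7th) → Bbb
9th (minor 9th) → Dbb
13th (minor 13th) → Abb

Cb Eb Gb Bbb Dbb Abb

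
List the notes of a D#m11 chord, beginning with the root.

D# – F# – A# – C# – E# – G#

D#m11: minor eleventh on D#.
root → D#
3rd (minor 3rd) → F#
5th (perfect 5th) → A#
7th (minor 7th) → C#
9th (major 9th) → E#
11th (perfect 11th) → G#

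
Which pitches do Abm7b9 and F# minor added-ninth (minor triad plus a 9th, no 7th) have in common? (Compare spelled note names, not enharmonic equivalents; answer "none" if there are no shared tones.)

Abm7b9: Ab Cb Eb Gb Bbb
F# minor added-ninth: F# A C# G#
Common to both → none.

none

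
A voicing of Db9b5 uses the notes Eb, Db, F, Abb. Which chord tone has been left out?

Cb

The full Db9b5 chord is Db, F, Abb, Cb, Eb.
Comparing with the voicing, the minor 7th (7th) — Cb — is absent.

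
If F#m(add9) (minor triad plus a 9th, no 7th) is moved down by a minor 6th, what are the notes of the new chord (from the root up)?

A#, C#, E#, B#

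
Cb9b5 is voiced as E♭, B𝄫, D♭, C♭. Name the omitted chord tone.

G𝄫

Cb9b5 = C♭, E♭, G𝄫, B𝄫, D♭. The voicing lacks the 5th (diminished 5th), G𝄫.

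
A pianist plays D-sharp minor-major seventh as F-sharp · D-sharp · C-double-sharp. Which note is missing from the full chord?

D-sharp minor-major seventh = D-sharp, F-sharp, A-sharp, C-double-sharp. The voicing lacks the 5th (perfect 5th), A-sharp.

A-sharp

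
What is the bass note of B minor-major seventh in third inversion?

A♯

B minor-major seventh = B–D–F♯–A♯. Third inversion → seventh in the bass = A♯.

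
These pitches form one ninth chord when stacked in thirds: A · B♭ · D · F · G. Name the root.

Stacking in thirds gives G – B♭ – D – F – A, so G is the root — G minor ninth.

G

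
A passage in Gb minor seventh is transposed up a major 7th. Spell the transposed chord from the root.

F – A♭ – C – E♭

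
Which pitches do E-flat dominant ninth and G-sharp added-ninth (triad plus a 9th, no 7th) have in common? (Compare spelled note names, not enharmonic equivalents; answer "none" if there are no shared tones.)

none

E-flat dominant ninth: E-flat G B-flat D-flat F
G-sharp added-ninth: G-sharp B-sharp D-sharp A-sharp
Common to both → none.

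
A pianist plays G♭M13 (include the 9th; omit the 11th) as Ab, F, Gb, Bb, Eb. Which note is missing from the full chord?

G♭M13 = Gb, Bb, Db, F, Ab, Eb. The voicing lacks the 5th (perfect 5th), Db.

Db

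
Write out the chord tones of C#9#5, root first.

C#, E#, G##, B, D#

C#9#5 is a dominant ninth sharp five built on C#.
C# — root
E# — major 3rd
G## — augmented 5th
B — minor 7th
D# — major 9th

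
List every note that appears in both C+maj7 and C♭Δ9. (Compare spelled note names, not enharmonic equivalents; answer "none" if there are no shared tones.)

none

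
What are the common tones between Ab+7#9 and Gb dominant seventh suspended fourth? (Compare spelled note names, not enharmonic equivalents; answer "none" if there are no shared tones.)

Gb

Ab+7#9: Ab C E Gb B
Gb dominant seventh suspended fourth: Gb Cb Db Fb
Common to both → Gb.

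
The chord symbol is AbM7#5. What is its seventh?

G

AbM7#5 is built on Ab; its 7th is a major 7th above the root.
A seventh above A uses the letter G, and the major 7th above Ab is G.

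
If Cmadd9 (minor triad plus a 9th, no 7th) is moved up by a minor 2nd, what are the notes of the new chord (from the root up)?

A minor 2nd up from C is Db, so the new chord is Db minor added-ninth.
- root: Db
- minor 3rd: Fb
- perfect 5th: Ab
- major 9th: Eb

Db – Fb – Ab – Eb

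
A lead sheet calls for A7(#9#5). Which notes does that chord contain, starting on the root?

A, C♯, E♯, G, B♯

A7(#9#5) is a dominant seventh sharp nine sharp five built on A.
Root: A
Major 3rd (3rd): C♯
Augmented 5th (5th): E♯
Minor 7th (7th): G
Augmented 9th (9th): B♯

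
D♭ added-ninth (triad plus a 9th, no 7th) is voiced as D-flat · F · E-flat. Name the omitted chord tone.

A-flat

The full D♭ added-ninth chord is D-flat, F, A-flat, E-flat.
Comparing with the voicing, the perfect 5th (5th) — A-flat — is absent.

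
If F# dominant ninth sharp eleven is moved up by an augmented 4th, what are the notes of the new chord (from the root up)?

Transposed root: F-sharp → B-sharp (augmented 4th up). So we spell B-sharp dominant ninth sharp eleven:
root → B-sharp
3rd (major 3rd) → D-double-sharp
5th (perfect 5th) → F-double-sharp
7th (minor 7th) → A-sharp
9th (major 9th) → C-double-sharp
11th (augmented 11th) → E-double-sharp

B-sharp D-double-sharp F-double-sharp A-sharp C-double-sharp E-double-sharp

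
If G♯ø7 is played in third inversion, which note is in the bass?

G♯ø7 = G♯–B–D–F♯. Third inversion → seventh in the bass = F♯.

F♯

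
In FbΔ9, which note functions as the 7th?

Root of FbΔ9 = Fb. The 7th is a major 7th: Fb up a major 7th → Eb.

Eb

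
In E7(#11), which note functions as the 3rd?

Root of E7(#11) = E. The 3rd is a major 3rd: E up a major 3rd → G#.

G#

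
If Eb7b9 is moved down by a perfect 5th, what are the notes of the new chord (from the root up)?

A♭, C, E♭, G♭, B𝄫

E♭ down a perfect 5th → A♭. New chord: A♭ dominant seventh flat nine.
A♭ — root
C — major 3rd
E♭ — perfect 5th
G♭ — minor 7th
B𝄫 — minor 9th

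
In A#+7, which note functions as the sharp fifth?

E𝄪

Root of A#+7 = A♯. The 5th is an augmented 5th: A♯ up an augmented 5th → E𝄪.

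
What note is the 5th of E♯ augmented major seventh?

B-double-sharp

Root of E♯ augmented major seventh = E-sharp. The 5th is an augmented 5th: E-sharp up an augmented 5th → B-double-sharp.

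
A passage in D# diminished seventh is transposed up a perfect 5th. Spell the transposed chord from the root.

A-sharp  C-sharp  E  G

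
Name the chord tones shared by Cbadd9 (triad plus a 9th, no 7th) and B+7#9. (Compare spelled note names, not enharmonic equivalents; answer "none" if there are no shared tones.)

Cbadd9 = Cb, Eb, Gb, Db.
B+7#9 = B, D#, F##, A, C##.
Shared: none.

none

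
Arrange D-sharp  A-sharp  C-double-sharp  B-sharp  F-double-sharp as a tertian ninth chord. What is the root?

Stacking in thirds gives B-sharp – D-sharp – F-double-sharp – A-sharp – C-double-sharp, so B-sharp is the root — B-sharp minor ninth.

B-sharp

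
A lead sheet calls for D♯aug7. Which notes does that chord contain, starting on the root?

D♯, F𝄪, A𝄪, C♯

Root D♯, quality augmented seventh:
D♯ — root
F𝄪 — major 3rd
A𝄪 — augmented 5th
C♯ — minor 7th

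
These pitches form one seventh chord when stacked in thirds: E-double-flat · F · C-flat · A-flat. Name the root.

F

Arranged so that each adjacent pair is a third by letter name: F – A-flat – C-flat – E-double-flat.
The bottom of that stack, F, is the root (this is F diminished seventh).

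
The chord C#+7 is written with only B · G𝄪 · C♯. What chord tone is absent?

E♯

The full C#+7 chord is C♯, E♯, G𝄪, B.
Comparing with the voicing, the major 3rd (3rd) — E♯ — is absent.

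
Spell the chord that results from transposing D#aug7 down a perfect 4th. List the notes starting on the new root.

A#, C##, E##, G#

Transposed root: D# → A# (perfect 4th down). So we spell A# augmented seventh:
A# — root
C## — major 3rd
E## — augmented 5th
G# — minor 7th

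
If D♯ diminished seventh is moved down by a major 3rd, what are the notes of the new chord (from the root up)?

Transposed root: D# → B (major 3rd down). So we spell B diminished seventh:
B — root
D — minor 3rd
F — diminished 5th
Ab — diminished 7th

B, D, F, Ab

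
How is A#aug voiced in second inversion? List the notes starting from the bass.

In root position, A#aug is A#–C##–E##.
Second inversion puts the fifth (E##) in the bass.

E##, A#, C##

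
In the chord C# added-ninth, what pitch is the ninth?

D-sharp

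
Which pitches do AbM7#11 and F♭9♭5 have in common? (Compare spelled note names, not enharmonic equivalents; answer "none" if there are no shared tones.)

AbM7#11: Ab C Eb G D
F♭9♭5: Fb Ab Cbb Ebb Gb
Common to both → Ab.

Ab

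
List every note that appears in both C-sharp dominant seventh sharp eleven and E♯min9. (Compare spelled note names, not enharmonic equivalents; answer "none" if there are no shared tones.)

C-sharp dominant seventh sharp eleven = C♯, E♯, G♯, B, F𝄪.
E♯min9 = E♯, G♯, B♯, D♯, F𝄪.
Shared: E♯, G♯, F𝄪.

E♯, G♯, F𝄪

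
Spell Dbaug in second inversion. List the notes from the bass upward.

A – Db – F

Dbaug = Db–F–A; second inversion → fifth (A) lowest.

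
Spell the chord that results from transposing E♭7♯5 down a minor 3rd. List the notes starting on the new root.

C  E  G♯  B♭

E♭ down a minor 3rd → C. New chord: C augmented seventh.
C — root
E — major 3rd
G♯ — augmented 5th
B♭ — minor 7th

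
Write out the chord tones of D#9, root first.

Root D#, quality dominant ninth:
D# — root
F## — major 3rd
A# — perfect 5th
C# — minor 7th
E# — major 9th

D#, F##, A#, C#, E#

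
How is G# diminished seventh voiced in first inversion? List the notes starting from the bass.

G# diminished seventh = G-sharp–B–D–F; first inversion → third (B) lowest.

B, D, F, G-sharp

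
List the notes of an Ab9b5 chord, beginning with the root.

A♭ C E𝄫 G♭ B♭

Root A♭, quality dominant ninth flat five:
- root: A♭
- major 3rd: C
- diminished 5th: E𝄫
- minor 7th: G♭
- major 9th: B♭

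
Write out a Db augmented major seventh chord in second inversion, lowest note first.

A  C  D-flat  F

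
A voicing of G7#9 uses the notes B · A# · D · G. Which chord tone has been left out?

F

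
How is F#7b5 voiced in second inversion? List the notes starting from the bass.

F#7b5 = F#–A#–C–E; second inversion → fifth (C) lowest.

C, E, F#, A#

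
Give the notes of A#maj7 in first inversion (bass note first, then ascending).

A#maj7 = A♯–C𝄪–E♯–G𝄪; first inversion → third (C𝄪) lowest.

C𝄪, E♯, G𝄪, A♯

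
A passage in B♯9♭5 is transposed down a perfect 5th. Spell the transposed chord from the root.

B# down a perfect 5th → E#. New chord: E# dominant ninth flat five.
root → E#
3rd (major 3rd) → G##
5th (diminished 5th) → B
7th (minor 7th) → D#
9th (major 9th) → F##

E# G## B D# F##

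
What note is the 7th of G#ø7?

F#

G#ø7 is built on G#; its 7th is a minor 7th above the root.
A seventh above G uses the letter F, and the minor 7th above G# is F#.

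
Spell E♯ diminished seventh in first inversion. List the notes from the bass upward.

G# B D E#

E♯ diminished seventh = E#–G#–B–D; first inversion → third (G#) lowest.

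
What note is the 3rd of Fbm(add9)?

Abb

Root of Fbm(add9) = Fb. The 3rd is a minor 3rd: Fb up a minor 3rd → Abb.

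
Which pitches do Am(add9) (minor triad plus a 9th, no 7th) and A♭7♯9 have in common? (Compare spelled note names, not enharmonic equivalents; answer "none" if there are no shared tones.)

C  B

Am(add9): A C E B
A♭7♯9: A♭ C E♭ G♭ B
Common to both → C, B.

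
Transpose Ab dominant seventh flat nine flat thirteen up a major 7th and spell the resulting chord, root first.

G – B – D – F – A-flat – E-flat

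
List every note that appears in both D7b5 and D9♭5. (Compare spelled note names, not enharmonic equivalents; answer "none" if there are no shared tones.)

D7b5: D F# Ab C
D9♭5: D F# Ab C E
Common to both → D, F#, Ab, C.

D, F#, Ab, C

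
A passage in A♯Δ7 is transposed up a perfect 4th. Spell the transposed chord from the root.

Transposed root: A# → D# (perfect 4th up). So we spell D# major seventh:
root → D#
3rd (major 3rd) → F##
5th (perfect 5th) → A#
7th (major 7th) → C##

D#, F##, A#, C##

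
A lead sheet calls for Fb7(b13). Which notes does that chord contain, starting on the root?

F♭ – A♭ – C♭ – E𝄫 – D𝄫

Root F♭, quality dominant seventh flat thirteen:
Root: F♭
Major 3rd (3rd): A♭
Perfect 5th (5th): C♭
Minor 7th (7th): E𝄫
Minor 13th (13th): D𝄫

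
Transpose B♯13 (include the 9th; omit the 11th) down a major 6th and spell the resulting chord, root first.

B# down a major 6th → D#. New chord: D# dominant thirteenth.
root → D#
3rd (major 3rd) → F##
5th (perfect 5th) → A#
7th (minor 7th) → C#
9th (major 9th) → E#
13th (major 13th) → B#

D#, F##, A#, C#, E#, B#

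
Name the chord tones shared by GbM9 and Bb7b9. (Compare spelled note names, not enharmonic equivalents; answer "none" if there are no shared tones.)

Bb  F  Ab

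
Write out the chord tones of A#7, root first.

A#7: dominant seventh on A#.
- root: A#
- major 3rd: C##
- perfect 5th: E#
- minor 7th: G#

A# C## E# G#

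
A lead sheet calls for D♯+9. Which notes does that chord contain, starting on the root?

D♯+9 is a dominant ninth sharp five built on D#.
Root: D#
Major 3rd (3rd): F##
Augmented 5th (5th): A##
Minor 7th (7th): C#
Major 9th (9th): E#

D#, F##, A##, C#, E#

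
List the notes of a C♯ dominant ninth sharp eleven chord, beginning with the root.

C♯ dominant ninth sharp eleven: dominant ninth sharp eleven on C#.
root → C#
3rd (major 3rd) → E#
5th (perfect 5th) → G#
7th (minor 7th) → B
9th (major 9th) → D#
11th (augmented 11th) → F##

C# – E# – G# – B – D# – F##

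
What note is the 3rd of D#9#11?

F##

Root of D#9#11 = D#. The 3rd is a major 3rd: D# up a major 3rd → F##.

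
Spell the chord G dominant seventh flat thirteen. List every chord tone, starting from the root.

G dominant seventh flat thirteen is a dominant seventh flat thirteen built on G.
Root: G
Major 3rd (3rd): B
Perfect 5th (5th): D
Minor 7th (7th): F
Minor 13th (13th): E♭

G, B, D, F, E♭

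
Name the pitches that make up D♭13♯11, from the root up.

Db, F, Ab, Cb, Eb, G, Bb

D♭13♯11: dominant thirteenth sharp eleven on Db.
Root: Db
Major 3rd (3rd): F
Perfect 5th (5th): Ab
Minor 7th (7th): Cb
Major 9th (9th): Eb
Augmented 11th (11th): G
Major 13th (13th): Bb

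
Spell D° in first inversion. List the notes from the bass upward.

D° = D–F–A♭; first inversion → third (F) lowest.

F  A♭  D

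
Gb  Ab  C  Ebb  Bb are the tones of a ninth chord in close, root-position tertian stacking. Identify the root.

Ab

Stacking in thirds gives Ab – C – Ebb – Gb – Bb, so Ab is the root — Ab dominant ninth flat five.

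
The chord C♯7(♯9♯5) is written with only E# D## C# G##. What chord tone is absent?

B

C♯7(♯9♯5) = C#, E#, G##, B, D##. The voicing lacks the 7th (minor 7th), B.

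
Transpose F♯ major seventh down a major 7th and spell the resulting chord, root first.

G  B  D  F-sharp

Transposed root: F-sharp → G (major 7th down). So we spell G major seventh:
G — root
B — major 3rd
D — perfect 5th
F-sharp — major 7th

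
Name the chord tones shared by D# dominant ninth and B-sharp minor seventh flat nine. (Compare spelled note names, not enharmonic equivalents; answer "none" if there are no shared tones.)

D# dominant ninth = D-sharp, F-double-sharp, A-sharp, C-sharp, E-sharp.
B-sharp minor seventh flat nine = B-sharp, D-sharp, F-double-sharp, A-sharp, C-sharp.
Shared: D-sharp, F-double-sharp, A-sharp, C-sharp.

D-sharp, F-double-sharp, A-sharp, C-sharp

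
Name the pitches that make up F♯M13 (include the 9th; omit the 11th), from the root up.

F♯M13: major thirteenth on F#.
- root: F#
- major 3rd: A#
- perfect 5th: C#
- major 7th: E#
- major 9th: G#
- major 13th: D#

F#, A#, C#, E#, G#, D#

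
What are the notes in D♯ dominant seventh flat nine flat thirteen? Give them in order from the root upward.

D#, F##, A#, C#, E, B

D♯ dominant seventh flat nine flat thirteen is a dominant seventh flat nine flat thirteen built on D#.
Root: D#
Major 3rd (3rd): F##
Perfect 5th (5th): A#
Minor 7th (7th): C#
Minor 9th (9th): E
Minor 13th (13th): B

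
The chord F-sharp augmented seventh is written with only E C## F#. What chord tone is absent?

A#

F-sharp augmented seventh = F#, A#, C##, E. The voicing lacks the 3rd (major 3rd), A#.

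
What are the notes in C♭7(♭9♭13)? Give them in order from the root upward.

C♭7(♭9♭13): dominant seventh flat nine flat thirteen on Cb.
root → Cb
3rd (major 3rd) → Eb
5th (perfect 5th) → Gb
7th (minor 7th) → Bbb
9th (minor 9th) → Dbb
13th (minor 13th) → Abb

Cb – Eb – Gb – Bbb – Dbb – Abb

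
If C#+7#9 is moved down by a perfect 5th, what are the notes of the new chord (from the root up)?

Transposed root: C# → F# (perfect 5th down). So we spell F# dominant seventh sharp nine sharp five:
- root: F#
- major 3rd: A#
- augmented 5th: C##
- minor 7th: E
- augmented 9th: G##

F#, A#, C##, E, G##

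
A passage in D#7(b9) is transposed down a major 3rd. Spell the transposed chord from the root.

B, D♯, F♯, A, C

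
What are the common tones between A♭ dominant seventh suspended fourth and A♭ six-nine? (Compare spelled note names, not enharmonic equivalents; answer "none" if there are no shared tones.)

A♭ dominant seventh suspended fourth = A-flat, D-flat, E-flat, G-flat.
A♭ six-nine = A-flat, C, E-flat, F, B-flat.
Shared: A-flat, E-flat.

A-flat E-flat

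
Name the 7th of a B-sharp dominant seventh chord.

B-sharp dominant seventh is built on B♯; its 7th is a minor 7th above the root.
A seventh above B uses the letter A, and the minor 7th above B♯ is A♯.

A♯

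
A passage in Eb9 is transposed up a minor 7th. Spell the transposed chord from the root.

Db F Ab Cb Eb

A minor 7th up from Eb is Db, so the new chord is Db dominant ninth.
- root: Db
- major 3rd: F
- perfect 5th: Ab
- minor 7th: Cb
- major 9th: Eb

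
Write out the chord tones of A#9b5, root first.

Root A#, quality dominant ninth flat five:
Root: A#
Major 3rd (3rd): C##
Diminished 5th (5th): E
Minor 7th (7th): G#
Major 9th (9th): B#

A# – C## – E – G# – B#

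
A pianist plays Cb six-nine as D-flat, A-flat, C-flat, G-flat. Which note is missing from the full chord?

The full Cb six-nine chord is C-flat, E-flat, G-flat, A-flat, D-flat.
Comparing with the voicing, the major 3rd (3rd) — E-flat — is absent.

E-flat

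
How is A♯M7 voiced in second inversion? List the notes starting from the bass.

E♯, G𝄪, A♯, C𝄪

A♯M7 = A♯–C𝄪–E♯–G𝄪; second inversion → fifth (E♯) lowest.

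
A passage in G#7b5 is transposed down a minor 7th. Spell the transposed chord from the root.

A#, C##, E, G#

G# down a minor 7th → A#. New chord: A# dominant seventh flat five.
Root: A#
Major 3rd (3rd): C##
Diminished 5th (5th): E
Minor 7th (7th): G#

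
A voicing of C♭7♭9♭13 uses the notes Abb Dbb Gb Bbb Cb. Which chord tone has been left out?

Eb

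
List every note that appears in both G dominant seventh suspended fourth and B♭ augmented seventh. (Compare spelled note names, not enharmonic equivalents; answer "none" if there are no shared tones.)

G dominant seventh suspended fourth = G, C, D, F.
B♭ augmented seventh = B-flat, D, F-sharp, A-flat.
Shared: D.

D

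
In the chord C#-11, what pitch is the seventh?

C#-11 is built on C#; its 7th is a minor 7th above the root.
A seventh above C uses the letter B, and the minor 7th above C# is B.

B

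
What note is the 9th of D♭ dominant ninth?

E-flat

Root of D♭ dominant ninth = D-flat. The 9th is a major 9th: D-flat up a major 9th → E-flat.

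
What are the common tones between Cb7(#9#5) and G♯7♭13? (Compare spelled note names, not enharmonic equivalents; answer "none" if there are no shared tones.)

none

Cb7(#9#5): Cb Eb G Bbb D
G♯7♭13: G# B# D# F# E
Common to both → none.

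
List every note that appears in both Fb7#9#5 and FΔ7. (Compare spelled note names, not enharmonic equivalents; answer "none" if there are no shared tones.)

C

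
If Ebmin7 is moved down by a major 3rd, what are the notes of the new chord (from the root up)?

Eb down a major 3rd → Cb. New chord: Cb minor seventh.
Root: Cb
Minor 3rd (3rd): Ebb
Perfect 5th (5th): Gb
Minor 7th (7th): Bbb

Cb  Ebb  Gb  Bbb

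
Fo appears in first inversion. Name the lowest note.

Fo = F–A♭–C♭. First inversion → third in the bass = A♭.

A♭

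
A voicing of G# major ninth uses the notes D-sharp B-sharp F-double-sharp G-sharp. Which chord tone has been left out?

The full G# major ninth chord is G-sharp, B-sharp, D-sharp, F-double-sharp, A-sharp.
Comparing with the voicing, the major 9th (9th) — A-sharp — is absent.

A-sharp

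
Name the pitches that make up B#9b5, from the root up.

B#9b5 is a dominant ninth flat five built on B#.
- root: B#
- major 3rd: D##
- diminished 5th: F#
- minor 7th: A#
- major 9th: C##

B#, D##, F#, A#, C##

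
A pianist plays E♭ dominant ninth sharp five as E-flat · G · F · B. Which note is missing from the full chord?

D-flat

The full E♭ dominant ninth sharp five chord is E-flat, G, B, D-flat, F.
Comparing with the voicing, the minor 7th (7th) — D-flat — is absent.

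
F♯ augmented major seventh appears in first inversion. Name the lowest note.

F♯ augmented major seventh = F#–A#–C##–E#. First inversion → third in the bass = A#.

A#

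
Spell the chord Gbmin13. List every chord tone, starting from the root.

Gbmin13 is a minor thirteenth built on Gb.
- root: Gb
- minor 3rd: Bbb
- perfect 5th: Db
- minor 7th: Fb
- major 9th: Ab
- perfect 11th: Cb
- major 13th: Eb

Gb, Bbb, Db, Fb, Ab, Cb, Eb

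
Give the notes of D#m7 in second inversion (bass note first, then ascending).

In root position, D#m7 is D♯–F♯–A♯–C♯.
Second inversion puts the fifth (A♯) in the bass.

A♯, C♯, D♯, F♯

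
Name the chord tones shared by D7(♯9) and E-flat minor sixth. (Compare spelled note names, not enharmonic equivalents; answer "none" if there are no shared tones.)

C

D7(♯9) = D, F#, A, C, E#.
E-flat minor sixth = Eb, Gb, Bb, C.
Shared: C.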